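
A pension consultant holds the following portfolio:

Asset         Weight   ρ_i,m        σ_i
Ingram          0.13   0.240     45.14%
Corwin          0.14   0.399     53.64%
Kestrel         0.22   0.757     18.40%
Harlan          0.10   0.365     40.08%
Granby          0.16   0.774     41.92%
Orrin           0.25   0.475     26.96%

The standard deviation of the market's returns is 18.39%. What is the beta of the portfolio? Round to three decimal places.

0.942

β_Ingram = 0.240 × 45.14% / 18.39% = 0.5891
β_Corwin = 0.399 × 53.64% / 18.39% = 1.1638
β_Kestrel = 0.757 × 18.40% / 18.39% = 0.7574
β_Harlan = 0.365 × 40.08% / 18.39% = 0.7955
β_Granby = 0.774 × 41.92% / 18.39% = 1.7643
β_Orrin = 0.475 × 26.96% / 18.39% = 0.6964
β_P = Σ w_i β_i = 0.13×0.5891 + 0.14×1.1638 + 0.22×0.7574 + 0.10×0.7955 + 0.16×1.7643 + 0.25×0.6964 = 0.9421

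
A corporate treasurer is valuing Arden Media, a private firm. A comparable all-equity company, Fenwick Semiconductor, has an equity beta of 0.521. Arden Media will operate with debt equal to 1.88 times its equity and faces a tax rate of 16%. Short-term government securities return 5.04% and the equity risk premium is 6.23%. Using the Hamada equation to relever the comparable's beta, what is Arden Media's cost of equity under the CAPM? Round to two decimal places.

13.41%

β_L = β_U × [1 + (1 − t)(D/E)] = 0.521 × [1 + (1 − 0.16) × 1.88]
    = 0.521 × [1 + 0.84 × 1.88] = 0.521 × 2.5792 = 1.3438
E(R) = R_f + β_L × MRP = 5.04% + 1.3438 × 6.23% = 13.41%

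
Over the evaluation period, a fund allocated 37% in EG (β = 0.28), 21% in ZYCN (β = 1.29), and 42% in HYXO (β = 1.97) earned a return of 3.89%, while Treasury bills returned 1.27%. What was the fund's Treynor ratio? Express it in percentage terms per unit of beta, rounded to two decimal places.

β_P = 0.37×0.28 + 0.21×1.29 + 0.42×1.97 = 1.2019
Treynor = (R_P − R_f) / β_P = (3.89% − 1.27%) / 1.2019 = 2.62% / 1.2019 = 2.18%

2.18%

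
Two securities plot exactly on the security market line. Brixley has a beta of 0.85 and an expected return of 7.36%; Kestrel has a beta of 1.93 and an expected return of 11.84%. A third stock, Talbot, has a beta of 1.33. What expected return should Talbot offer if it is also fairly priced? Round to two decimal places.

9.35%

MRP (SML slope) = (11.84% − 7.36%) / (1.93 − 0.85) = 4.48% / 1.08 = 4.1481%
R_f (intercept) = 7.36% − 0.85 × 4.1481% = 3.8341%
E(R_Talbot) = R_f + β × MRP = 3.8341% + 1.33 × 4.1481% = 9.35%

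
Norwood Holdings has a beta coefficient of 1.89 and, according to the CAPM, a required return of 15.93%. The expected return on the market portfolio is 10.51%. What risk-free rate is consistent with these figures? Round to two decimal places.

E(R) = R_f + β(E(R_m) − R_f) = R_f(1 − β) + β·E(R_m)
15.93% = R_f × (1 − 1.89) + 1.89 × 10.51%
15.93% = R_f × -0.89 + 19.8639%
R_f = (15.93% − 19.8639%) / -0.89 = 4.42%

4.42%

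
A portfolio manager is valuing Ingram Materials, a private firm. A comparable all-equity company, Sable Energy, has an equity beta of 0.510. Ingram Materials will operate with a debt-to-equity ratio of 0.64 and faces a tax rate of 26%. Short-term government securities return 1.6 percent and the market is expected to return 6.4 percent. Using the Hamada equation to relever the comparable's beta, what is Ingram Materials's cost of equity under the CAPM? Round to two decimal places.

β_L = β_U × [1 + (1 − t)(D/E)] = 0.510 × [1 + (1 − 0.26) × 0.64]
    = 0.510 × [1 + 0.74 × 0.64] = 0.510 × 1.4736 = 0.7515
MRP = 6.4% − 1.6% = 4.80%
E(R) = R_f + β_L × MRP = 1.6% + 0.7515 × 4.8% = 5.21%

5.21%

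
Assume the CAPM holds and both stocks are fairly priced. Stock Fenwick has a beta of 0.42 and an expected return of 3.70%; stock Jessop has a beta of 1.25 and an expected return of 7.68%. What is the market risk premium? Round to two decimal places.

Both satisfy E(R) = R_f + β·MRP, so the slope of the SML is
MRP = (7.68% − 3.70%) / (1.25 − 0.42) = 3.98% / 0.83 = 4.7952%

4.80%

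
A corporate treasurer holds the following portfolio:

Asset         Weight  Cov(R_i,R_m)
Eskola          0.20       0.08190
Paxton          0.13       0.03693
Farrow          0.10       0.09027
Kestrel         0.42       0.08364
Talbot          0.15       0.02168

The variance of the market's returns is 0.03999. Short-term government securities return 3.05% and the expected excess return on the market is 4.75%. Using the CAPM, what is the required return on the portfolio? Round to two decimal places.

β_Eskola = 0.08190 / 0.03999 = 2.0480
β_Paxton = 0.03693 / 0.03999 = 0.9235
β_Farrow = 0.09027 / 0.03999 = 2.2573
β_Kestrel = 0.08364 / 0.03999 = 2.0915
β_Talbot = 0.02168 / 0.03999 = 0.5421
β_P = Σ w_i β_i = 0.20×2.0480 + 0.13×0.9235 + 0.10×2.2573 + 0.42×2.0915 + 0.15×0.5421 = 1.7151
E(R_P) = R_f + β_P × MRP = 3.05% + 1.7151 × 4.75% = 11.20%

11.20%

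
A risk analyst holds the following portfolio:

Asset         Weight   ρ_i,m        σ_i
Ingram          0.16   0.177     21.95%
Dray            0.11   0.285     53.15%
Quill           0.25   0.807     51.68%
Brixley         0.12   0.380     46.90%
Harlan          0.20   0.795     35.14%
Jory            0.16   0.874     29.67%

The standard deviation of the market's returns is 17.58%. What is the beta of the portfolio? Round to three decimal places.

1.399

β_Ingram = 0.177 × 21.95% / 17.58% = 0.2210
β_Dray = 0.285 × 53.15% / 17.58% = 0.8616
β_Quill = 0.807 × 51.68% / 17.58% = 2.3723
β_Brixley = 0.380 × 46.90% / 17.58% = 1.0138
β_Harlan = 0.795 × 35.14% / 17.58% = 1.5891
β_Jory = 0.874 × 29.67% / 17.58% = 1.4751
β_P = Σ w_i β_i = 0.16×0.2210 + 0.11×0.8616 + 0.25×2.3723 + 0.12×1.0138 + 0.20×1.5891 + 0.16×1.4751 = 1.3987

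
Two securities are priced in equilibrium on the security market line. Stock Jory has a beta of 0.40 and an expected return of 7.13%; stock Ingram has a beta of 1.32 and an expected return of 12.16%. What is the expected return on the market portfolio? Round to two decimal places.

Both satisfy E(R) = R_f + β·MRP, so the slope of the SML is
MRP = (12.16% − 7.13%) / (1.32 − 0.40) = 5.03% / 0.92 = 5.4674%
R_f = E(R_Jory) − β_Jory·MRP = 7.13% − 0.40 × 5.4674% = 4.9430%
E(R_m) = R_f + MRP = 4.9430% + 5.4674% = 10.41%

10.41%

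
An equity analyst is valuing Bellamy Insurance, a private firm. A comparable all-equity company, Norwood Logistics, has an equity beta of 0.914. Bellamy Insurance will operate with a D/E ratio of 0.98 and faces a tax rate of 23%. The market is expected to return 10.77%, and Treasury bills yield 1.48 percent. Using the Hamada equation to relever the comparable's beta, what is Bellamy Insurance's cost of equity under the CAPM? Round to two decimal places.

16.38%

β_L = β_U × [1 + (1 − t)(D/E)] = 0.914 × [1 + (1 − 0.23) × 0.98]
    = 0.914 × [1 + 0.77 × 0.98] = 0.914 × 1.7546 = 1.6037
MRP = 10.77% − 1.48% = 9.29%
E(R) = R_f + β_L × MRP = 1.48% + 1.6037 × 9.29% = 16.38%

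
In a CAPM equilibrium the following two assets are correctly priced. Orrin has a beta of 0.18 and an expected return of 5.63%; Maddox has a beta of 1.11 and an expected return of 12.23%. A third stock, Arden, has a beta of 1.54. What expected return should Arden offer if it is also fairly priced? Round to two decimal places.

MRP (SML slope) = (12.23% − 5.63%) / (1.11 − 0.18) = 6.60% / 0.93 = 7.0968%
R_f (intercept) = 5.63% − 0.18 × 7.0968% = 4.3526%
E(R_Arden) = R_f + β × MRP = 4.3526% + 1.54 × 7.0968% = 15.28%

15.28%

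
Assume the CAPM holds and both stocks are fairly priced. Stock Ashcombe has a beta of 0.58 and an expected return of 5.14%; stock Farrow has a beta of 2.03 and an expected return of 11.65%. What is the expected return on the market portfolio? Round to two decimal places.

7.03%

Both satisfy E(R) = R_f + β·MRP, so the slope of the SML is
MRP = (11.65% − 5.14%) / (2.03 − 0.58) = 6.51% / 1.45 = 4.4897%
R_f = E(R_Ashcombe) − β_Ashcombe·MRP = 5.14% − 0.58 × 4.4897% = 2.5360%
E(R_m) = R_f + MRP = 2.5360% + 4.4897% = 7.03%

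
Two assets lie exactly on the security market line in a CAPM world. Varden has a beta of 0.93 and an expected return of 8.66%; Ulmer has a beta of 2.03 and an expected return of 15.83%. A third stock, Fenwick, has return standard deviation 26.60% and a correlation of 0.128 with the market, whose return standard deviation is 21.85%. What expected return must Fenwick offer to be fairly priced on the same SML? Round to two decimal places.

3.61%

MRP = (15.83% − 8.66%) / (2.03 − 0.93) = 6.5182%
R_f = 8.66% − 0.93 × 6.5182% = 2.5981%
β_Fenwick = ρ·σ_i/σ_m = 0.128 × 26.60 / 21.85 = 0.1558
E(R_Fenwick) = R_f + β × MRP = 2.5981% + 0.1558 × 6.5182% = 3.61%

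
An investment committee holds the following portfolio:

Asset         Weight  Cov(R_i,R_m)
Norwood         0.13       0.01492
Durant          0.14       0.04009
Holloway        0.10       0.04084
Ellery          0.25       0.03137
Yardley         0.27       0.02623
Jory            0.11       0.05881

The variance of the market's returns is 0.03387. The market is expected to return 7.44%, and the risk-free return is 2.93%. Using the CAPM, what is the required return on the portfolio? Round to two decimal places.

7.33%

β_Norwood = 0.01492 / 0.03387 = 0.4405
β_Durant = 0.04009 / 0.03387 = 1.1836
β_Holloway = 0.04084 / 0.03387 = 1.2058
β_Ellery = 0.03137 / 0.03387 = 0.9262
β_Yardley = 0.02623 / 0.03387 = 0.7744
β_Jory = 0.05881 / 0.03387 = 1.7363
β_P = Σ w_i β_i = 0.13×0.4405 + 0.14×1.1836 + 0.10×1.2058 + 0.25×0.9262 + 0.27×0.7744 + 0.11×1.7363 = 0.9752
MRP = 7.44% − 2.93% = 4.51%
E(R_P) = R_f + β_P × MRP = 2.93% + 0.9752 × 4.51% = 7.33%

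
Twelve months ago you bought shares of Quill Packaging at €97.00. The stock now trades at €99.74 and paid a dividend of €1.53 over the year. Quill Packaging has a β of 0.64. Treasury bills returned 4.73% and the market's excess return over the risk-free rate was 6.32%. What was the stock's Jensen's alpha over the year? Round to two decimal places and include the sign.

Realised HPR = (P1 + D1 − P0) / P0 = (99.74 + 1.53 − 97.00) / 97.00 = 4.27 / 97.00 = 4.4021%
CAPM required = R_f + β·MRP = 4.73% + 0.64 × 6.32% = 8.7748%
α = realised − required = 4.4021% − 8.7748% = -4.37%

-4.37%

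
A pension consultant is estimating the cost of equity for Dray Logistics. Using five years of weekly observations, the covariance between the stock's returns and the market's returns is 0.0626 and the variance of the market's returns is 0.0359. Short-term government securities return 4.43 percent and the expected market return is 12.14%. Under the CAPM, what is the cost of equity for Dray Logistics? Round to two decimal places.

β = Cov(R_i, R_m) / Var(R_m) = 0.0626 / 0.0359 = 1.7437
MRP = 12.14% − 4.43% = 7.71%
E(R) = R_f + β × MRP = 4.43% + 1.7437 × 7.71% = 17.87%

17.87%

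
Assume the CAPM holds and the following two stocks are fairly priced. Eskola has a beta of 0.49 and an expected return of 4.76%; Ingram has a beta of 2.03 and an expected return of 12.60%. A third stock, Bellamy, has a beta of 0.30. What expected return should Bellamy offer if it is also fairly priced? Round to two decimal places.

3.79%

MRP (SML slope) = (12.60% − 4.76%) / (2.03 − 0.49) = 7.84% / 1.54 = 5.0909%
R_f (intercept) = 4.76% − 0.49 × 5.0909% = 2.2655%
E(R_Bellamy) = R_f + β × MRP = 2.2655% + 0.30 × 5.0909% = 3.79%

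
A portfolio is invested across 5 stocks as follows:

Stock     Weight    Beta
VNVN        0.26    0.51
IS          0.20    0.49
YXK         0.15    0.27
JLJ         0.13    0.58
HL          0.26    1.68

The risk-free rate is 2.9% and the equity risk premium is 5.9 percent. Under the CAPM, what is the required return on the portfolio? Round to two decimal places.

β_P = Σ w_i β_i = 0.26×0.51 + 0.20×0.49 + 0.15×0.27 + 0.13×0.58 + 0.26×1.68 = 0.7833
E(R_P) = R_f + β_P × MRP = 2.9% + 0.7833 × 5.9% = 7.52%

7.52%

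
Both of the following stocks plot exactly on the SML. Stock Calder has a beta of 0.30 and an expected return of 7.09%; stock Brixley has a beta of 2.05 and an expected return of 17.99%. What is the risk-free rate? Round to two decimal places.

5.22%

Both satisfy E(R) = R_f + β·MRP, so the slope of the SML is
MRP = (17.99% − 7.09%) / (2.05 − 0.30) = 10.90% / 1.75 = 6.2286%
R_f = E(R_Calder) − β_Calder·MRP = 7.09% − 0.30 × 6.2286% = 5.2214%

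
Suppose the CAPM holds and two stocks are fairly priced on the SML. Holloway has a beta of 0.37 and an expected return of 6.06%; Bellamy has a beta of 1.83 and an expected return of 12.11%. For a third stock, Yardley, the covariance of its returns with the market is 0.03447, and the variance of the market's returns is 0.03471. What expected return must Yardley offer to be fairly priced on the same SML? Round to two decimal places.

8.64%

MRP = (12.11% − 6.06%) / (1.83 − 0.37) = 4.1438%
R_f = 6.06% − 0.37 × 4.1438% = 4.5268%
β_Yardley = Cov / Var(R_m) = 0.03447 / 0.03471 = 0.9931
E(R_Yardley) = R_f + β × MRP = 4.5268% + 0.9931 × 4.1438% = 8.64%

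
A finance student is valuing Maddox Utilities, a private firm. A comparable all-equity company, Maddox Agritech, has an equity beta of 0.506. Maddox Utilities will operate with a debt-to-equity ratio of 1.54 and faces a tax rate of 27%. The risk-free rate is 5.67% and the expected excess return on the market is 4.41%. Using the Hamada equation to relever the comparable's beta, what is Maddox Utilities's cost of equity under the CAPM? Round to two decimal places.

β_L = β_U × [1 + (1 − t)(D/E)] = 0.506 × [1 + (1 − 0.27) × 1.54]
    = 0.506 × [1 + 0.73 × 1.54] = 0.506 × 2.1242 = 1.0748
E(R) = R_f + β_L × MRP = 5.67% + 1.0748 × 4.41% = 10.41%

10.41%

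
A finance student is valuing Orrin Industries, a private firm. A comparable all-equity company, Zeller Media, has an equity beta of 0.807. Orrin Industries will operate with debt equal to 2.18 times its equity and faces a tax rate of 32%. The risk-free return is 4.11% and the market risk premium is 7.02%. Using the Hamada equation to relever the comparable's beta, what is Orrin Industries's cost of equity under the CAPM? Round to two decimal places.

β_L = β_U × [1 + (1 − t)(D/E)] = 0.807 × [1 + (1 − 0.32) × 2.18]
    = 0.807 × [1 + 0.68 × 2.18] = 0.807 × 2.4824 = 2.0033
E(R) = R_f + β_L × MRP = 4.11% + 2.0033 × 7.02% = 18.17%

18.17%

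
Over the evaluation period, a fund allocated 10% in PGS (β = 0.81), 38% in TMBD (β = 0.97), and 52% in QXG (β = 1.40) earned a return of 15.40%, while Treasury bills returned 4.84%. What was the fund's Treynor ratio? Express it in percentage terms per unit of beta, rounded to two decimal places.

β_P = 0.10×0.81 + 0.38×0.97 + 0.52×1.40 = 1.1776
Treynor = (R_P − R_f) / β_P = (15.40% − 4.84%) / 1.1776 = 10.56% / 1.1776 = 8.97%

8.97%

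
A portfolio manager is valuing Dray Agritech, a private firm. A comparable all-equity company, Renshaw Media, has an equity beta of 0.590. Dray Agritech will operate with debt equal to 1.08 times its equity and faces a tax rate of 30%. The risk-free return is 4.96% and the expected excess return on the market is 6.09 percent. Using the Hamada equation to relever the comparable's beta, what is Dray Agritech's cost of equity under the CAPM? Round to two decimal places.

11.27%

β_L = β_U × [1 + (1 − t)(D/E)] = 0.590 × [1 + (1 − 0.30) × 1.08]
    = 0.590 × [1 + 0.70 × 1.08] = 0.590 × 1.7560 = 1.0360
E(R) = R_f + β_L × MRP = 4.96% + 1.0360 × 6.09% = 11.27%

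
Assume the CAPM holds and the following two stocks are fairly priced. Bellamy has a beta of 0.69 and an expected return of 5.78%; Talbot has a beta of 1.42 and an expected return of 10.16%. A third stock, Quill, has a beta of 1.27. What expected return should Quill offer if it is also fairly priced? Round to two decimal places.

MRP (SML slope) = (10.16% − 5.78%) / (1.42 − 0.69) = 4.38% / 0.73 = 6.0000%
R_f (intercept) = 5.78% − 0.69 × 6.0000% = 1.6400%
E(R_Quill) = R_f + β × MRP = 1.6400% + 1.27 × 6.0000% = 9.26%

9.26%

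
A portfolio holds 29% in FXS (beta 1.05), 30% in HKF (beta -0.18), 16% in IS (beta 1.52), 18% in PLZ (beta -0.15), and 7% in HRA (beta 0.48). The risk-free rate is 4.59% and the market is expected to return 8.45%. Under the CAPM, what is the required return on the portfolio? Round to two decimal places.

6.52%

β_P = Σ w_i β_i = 0.29×1.05 + 0.30×-0.18 + 0.16×1.52 + 0.18×-0.15 + 0.07×0.48 = 0.5003
MRP = 8.45% − 4.59% = 3.86%
E(R_P) = R_f + β_P × MRP = 4.59% + 0.5003 × 3.86% = 6.52%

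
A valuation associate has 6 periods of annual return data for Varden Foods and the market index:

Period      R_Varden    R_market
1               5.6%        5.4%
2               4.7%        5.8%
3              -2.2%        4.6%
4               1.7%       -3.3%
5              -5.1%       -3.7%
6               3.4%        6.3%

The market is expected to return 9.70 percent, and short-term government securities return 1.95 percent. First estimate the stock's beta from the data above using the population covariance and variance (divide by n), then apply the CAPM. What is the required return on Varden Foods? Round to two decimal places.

Mean R_i = (5.6 + 4.7 − 2.2 + 1.7 − 5.1 + 3.4) / 6 = 1.3500%
Mean R_m = (5.4 + 5.8 + 4.6 − 3.3 − 3.7 + 6.3) / 6 = 2.5167%
Σ(R_i − R̄_i)(R_m − R̄_m) = 61.6750  ⇒  Cov = 61.6750 / 6 = 10.2792
Σ(R_m − R̄_m)² = 110.2283  ⇒  Var(R_m) = 110.2283 / 6 = 18.3714
β = Cov / Var(R_m) = 10.2792 / 18.3714 = 0.5595
MRP = 9.70% − 1.95% = 7.75%
E(R) = R_f + β × MRP = 1.95% + 0.5595 × 7.75% = 6.29%

6.29%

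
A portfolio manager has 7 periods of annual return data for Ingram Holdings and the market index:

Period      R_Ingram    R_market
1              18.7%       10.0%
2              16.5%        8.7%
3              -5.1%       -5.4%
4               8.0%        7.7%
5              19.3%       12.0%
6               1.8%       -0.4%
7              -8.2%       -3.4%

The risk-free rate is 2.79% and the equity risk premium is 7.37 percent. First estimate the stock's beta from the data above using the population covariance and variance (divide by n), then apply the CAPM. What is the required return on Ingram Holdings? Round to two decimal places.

Mean R_i = (18.7 + 16.5 − 5.1 + 8.0 + 19.3 + 1.8 − 8.2) / 7 = 7.2857%
Mean R_m = (10.0 + 8.7 − 5.4 + 7.7 + 12.0 − 0.4 − 3.4) / 7 = 4.1714%
Σ(R_i − R̄_i)(R_m − R̄_m) = 465.7071  ⇒  Cov = 465.7071 / 7 = 66.5296
Σ(R_m − R̄_m)² = 298.0543  ⇒  Var(R_m) = 298.0543 / 7 = 42.5792
β = Cov / Var(R_m) = 66.5296 / 42.5792 = 1.5625
E(R) = R_f + β × MRP = 2.79% + 1.5625 × 7.37% = 14.31%

14.31%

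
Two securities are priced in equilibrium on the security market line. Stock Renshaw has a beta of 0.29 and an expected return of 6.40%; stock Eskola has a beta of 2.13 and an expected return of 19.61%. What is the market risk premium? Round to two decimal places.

Both satisfy E(R) = R_f + β·MRP, so the slope of the SML is
MRP = (19.61% − 6.40%) / (2.13 − 0.29) = 13.21% / 1.84 = 7.1793%

7.18%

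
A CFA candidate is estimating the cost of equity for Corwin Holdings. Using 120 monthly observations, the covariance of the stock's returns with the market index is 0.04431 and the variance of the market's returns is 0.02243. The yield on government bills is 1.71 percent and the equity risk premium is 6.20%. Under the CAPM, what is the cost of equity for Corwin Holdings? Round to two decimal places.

β = Cov(R_i, R_m) / Var(R_m) = 0.04431 / 0.02243 = 1.9755
E(R) = R_f + β × MRP = 1.71% + 1.9755 × 6.20% = 13.96%

13.96%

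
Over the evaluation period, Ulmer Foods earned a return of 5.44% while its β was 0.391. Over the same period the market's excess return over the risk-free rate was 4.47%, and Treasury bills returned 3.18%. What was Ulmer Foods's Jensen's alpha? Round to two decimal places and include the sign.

CAPM benchmark = R_f + β(R_m − R_f) = 3.18% + 0.391 × 4.47% = 4.92777%
α = actual − benchmark = 5.44% − 4.92777% = +0.51%

+0.51%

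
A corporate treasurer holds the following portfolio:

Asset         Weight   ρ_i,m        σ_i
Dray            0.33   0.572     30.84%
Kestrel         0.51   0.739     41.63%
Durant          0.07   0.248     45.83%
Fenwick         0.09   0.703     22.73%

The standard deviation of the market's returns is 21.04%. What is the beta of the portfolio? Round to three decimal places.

1.129

β_Dray = 0.572 × 30.84% / 21.04% = 0.8384
β_Kestrel = 0.739 × 41.63% / 21.04% = 1.4622
β_Durant = 0.248 × 45.83% / 21.04% = 0.5402
β_Fenwick = 0.703 × 22.73% / 21.04% = 0.7595
β_P = Σ w_i β_i = 0.33×0.8384 + 0.51×1.4622 + 0.07×0.5402 + 0.09×0.7595 = 1.1286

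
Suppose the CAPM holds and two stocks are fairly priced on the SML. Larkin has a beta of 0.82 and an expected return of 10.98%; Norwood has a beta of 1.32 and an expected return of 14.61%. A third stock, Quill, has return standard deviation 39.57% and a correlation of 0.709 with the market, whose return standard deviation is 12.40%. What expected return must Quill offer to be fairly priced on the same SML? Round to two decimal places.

21.45%

MRP = (14.61% − 10.98%) / (1.32 − 0.82) = 7.2600%
R_f = 10.98% − 0.82 × 7.2600% = 5.0268%
β_Quill = ρ·σ_i/σ_m = 0.709 × 39.57 / 12.40 = 2.2625
E(R_Quill) = R_f + β × MRP = 5.0268% + 2.2625 × 7.2600% = 21.45%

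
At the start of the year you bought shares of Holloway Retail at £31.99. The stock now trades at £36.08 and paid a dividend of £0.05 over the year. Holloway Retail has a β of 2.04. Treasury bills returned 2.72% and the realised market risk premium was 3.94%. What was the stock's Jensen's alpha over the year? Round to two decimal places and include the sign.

Realised HPR = (P1 + D1 − P0) / P0 = (36.08 + 0.05 − 31.99) / 31.99 = 4.14 / 31.99 = 12.9415%
CAPM required = R_f + β·MRP = 2.72% + 2.04 × 3.94% = 10.7576%
α = realised − required = 12.9415% − 10.7576% = +2.18%

+2.18%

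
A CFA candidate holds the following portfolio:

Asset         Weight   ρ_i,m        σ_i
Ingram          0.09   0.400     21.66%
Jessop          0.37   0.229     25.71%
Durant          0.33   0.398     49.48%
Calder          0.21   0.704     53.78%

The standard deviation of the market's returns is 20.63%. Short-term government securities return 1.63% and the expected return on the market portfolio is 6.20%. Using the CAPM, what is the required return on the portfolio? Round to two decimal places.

β_Ingram = 0.400 × 21.66% / 20.63% = 0.4200
β_Jessop = 0.229 × 25.71% / 20.63% = 0.2854
β_Durant = 0.398 × 49.48% / 20.63% = 0.9546
β_Calder = 0.704 × 53.78% / 20.63% = 1.8352
β_P = Σ w_i β_i = 0.09×0.4200 + 0.37×0.2854 + 0.33×0.9546 + 0.21×1.8352 = 0.8438
MRP = 6.20% − 1.63% = 4.57%
E(R_P) = R_f + β_P × MRP = 1.63% + 0.8438 × 4.57% = 5.49%

5.49%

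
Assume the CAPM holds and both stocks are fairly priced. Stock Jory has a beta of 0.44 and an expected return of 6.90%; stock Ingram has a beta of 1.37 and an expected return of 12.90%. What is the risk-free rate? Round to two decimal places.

4.06%

Both satisfy E(R) = R_f + β·MRP, so the slope of the SML is
MRP = (12.90% − 6.90%) / (1.37 − 0.44) = 6.00% / 0.93 = 6.4516%
R_f = E(R_Jory) − β_Jory·MRP = 6.90% − 0.44 × 6.4516% = 4.0613%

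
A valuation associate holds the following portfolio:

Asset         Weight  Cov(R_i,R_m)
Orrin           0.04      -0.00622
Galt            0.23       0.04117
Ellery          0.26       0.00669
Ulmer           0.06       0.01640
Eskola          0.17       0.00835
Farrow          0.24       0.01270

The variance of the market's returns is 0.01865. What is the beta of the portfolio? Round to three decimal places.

β_Orrin = -0.00622 / 0.01865 = -0.3335
β_Galt = 0.04117 / 0.01865 = 2.2075
β_Ellery = 0.00669 / 0.01865 = 0.3587
β_Ulmer = 0.01640 / 0.01865 = 0.8794
β_Eskola = 0.00835 / 0.01865 = 0.4477
β_Farrow = 0.01270 / 0.01865 = 0.6810
β_P = Σ w_i β_i = 0.04×-0.3335 + 0.23×2.2075 + 0.26×0.3587 + 0.06×0.8794 + 0.17×0.4477 + 0.24×0.6810 = 0.8800

0.880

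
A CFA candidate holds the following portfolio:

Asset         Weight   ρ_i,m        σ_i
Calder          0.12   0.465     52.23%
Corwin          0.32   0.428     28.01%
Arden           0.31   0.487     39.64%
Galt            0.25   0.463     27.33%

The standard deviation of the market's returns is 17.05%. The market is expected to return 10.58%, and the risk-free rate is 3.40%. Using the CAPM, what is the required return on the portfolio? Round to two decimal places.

β_Calder = 0.465 × 52.23% / 17.05% = 1.4245
β_Corwin = 0.428 × 28.01% / 17.05% = 0.7031
β_Arden = 0.487 × 39.64% / 17.05% = 1.1322
β_Galt = 0.463 × 27.33% / 17.05% = 0.7422
β_P = Σ w_i β_i = 0.12×1.4245 + 0.32×0.7031 + 0.31×1.1322 + 0.25×0.7422 = 0.9325
MRP = 10.58% − 3.40% = 7.18%
E(R_P) = R_f + β_P × MRP = 3.40% + 0.9325 × 7.18% = 10.10%

10.10%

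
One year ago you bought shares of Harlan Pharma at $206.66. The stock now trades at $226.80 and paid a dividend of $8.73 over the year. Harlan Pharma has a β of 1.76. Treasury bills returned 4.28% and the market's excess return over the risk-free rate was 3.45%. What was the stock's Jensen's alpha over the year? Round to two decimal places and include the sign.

+3.62%

Realised HPR = (P1 + D1 − P0) / P0 = (226.80 + 8.73 − 206.66) / 206.66 = 28.87 / 206.66 = 13.9698%
CAPM required = R_f + β·MRP = 4.28% + 1.76 × 3.45% = 10.3520%
α = realised − required = 13.9698% − 10.3520% = +3.62%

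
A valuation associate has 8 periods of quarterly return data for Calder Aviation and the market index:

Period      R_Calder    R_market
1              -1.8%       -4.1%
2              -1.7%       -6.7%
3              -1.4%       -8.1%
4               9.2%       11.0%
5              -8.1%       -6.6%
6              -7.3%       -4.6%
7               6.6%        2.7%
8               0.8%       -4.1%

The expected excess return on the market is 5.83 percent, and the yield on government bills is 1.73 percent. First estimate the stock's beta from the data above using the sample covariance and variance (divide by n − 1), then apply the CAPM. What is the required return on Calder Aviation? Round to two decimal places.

6.31%

Mean R_i = (-1.8 − 1.7 − 1.4 + 9.2 − 8.1 − 7.3 + 6.6 + 0.8) / 8 = -0.4625%
Mean R_m = (-4.1 − 6.7 − 8.1 + 11.0 − 6.6 − 4.6 + 2.7 − 4.1) / 8 = -2.5625%
Σ(R_i − R̄_i)(R_m − R̄_m) = 223.4088  ⇒  Cov = 223.4088 / 7 = 31.9155
Σ(R_m − R̄_m)² = 284.5988  ⇒  Var(R_m) = 284.5988 / 7 = 40.6570
β = Cov / Var(R_m) = 31.9155 / 40.6570 = 0.7850
E(R) = R_f + β × MRP = 1.73% + 0.7850 × 5.83% = 6.31%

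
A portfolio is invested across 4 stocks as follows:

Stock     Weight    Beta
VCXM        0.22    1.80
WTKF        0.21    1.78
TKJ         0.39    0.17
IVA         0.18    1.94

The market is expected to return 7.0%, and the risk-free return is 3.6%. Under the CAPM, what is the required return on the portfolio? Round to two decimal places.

β_P = Σ w_i β_i = 0.22×1.80 + 0.21×1.78 + 0.39×0.17 + 0.18×1.94 = 1.1853
MRP = 7.0% − 3.6% = 3.40%
E(R_P) = R_f + β_P × MRP = 3.6% + 1.1853 × 3.4% = 7.63%

7.63%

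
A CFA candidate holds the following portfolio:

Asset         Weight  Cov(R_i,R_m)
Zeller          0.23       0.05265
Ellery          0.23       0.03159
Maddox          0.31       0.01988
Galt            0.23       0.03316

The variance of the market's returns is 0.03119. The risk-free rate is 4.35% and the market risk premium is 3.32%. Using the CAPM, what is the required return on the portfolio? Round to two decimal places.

β_Zeller = 0.05265 / 0.03119 = 1.6880
β_Ellery = 0.03159 / 0.03119 = 1.0128
β_Maddox = 0.01988 / 0.03119 = 0.6374
β_Galt = 0.03316 / 0.03119 = 1.0632
β_P = Σ w_i β_i = 0.23×1.6880 + 0.23×1.0128 + 0.31×0.6374 + 0.23×1.0632 = 1.0633
E(R_P) = R_f + β_P × MRP = 4.35% + 1.0633 × 3.32% = 7.88%

7.88%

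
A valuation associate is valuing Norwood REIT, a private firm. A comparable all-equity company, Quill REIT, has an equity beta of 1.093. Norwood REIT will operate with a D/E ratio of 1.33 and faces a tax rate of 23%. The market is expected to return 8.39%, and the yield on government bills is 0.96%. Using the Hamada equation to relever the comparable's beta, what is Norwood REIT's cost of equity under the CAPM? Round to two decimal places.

17.40%

β_L = β_U × [1 + (1 − t)(D/E)] = 1.093 × [1 + (1 − 0.23) × 1.33]
    = 1.093 × [1 + 0.77 × 1.33] = 1.093 × 2.0241 = 2.2123
MRP = 8.39% − 0.96% = 7.43%
E(R) = R_f + β_L × MRP = 0.96% + 2.2123 × 7.43% = 17.40%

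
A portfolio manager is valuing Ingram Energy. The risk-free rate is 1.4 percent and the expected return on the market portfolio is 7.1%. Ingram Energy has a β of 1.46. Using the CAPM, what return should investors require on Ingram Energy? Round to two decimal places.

9.72%

Market risk premium = E(R_m) − R_f = 7.1% − 1.4% = 5.70%
E(R) = R_f + β × MRP = 1.4% + 1.46 × 5.7% = 9.72%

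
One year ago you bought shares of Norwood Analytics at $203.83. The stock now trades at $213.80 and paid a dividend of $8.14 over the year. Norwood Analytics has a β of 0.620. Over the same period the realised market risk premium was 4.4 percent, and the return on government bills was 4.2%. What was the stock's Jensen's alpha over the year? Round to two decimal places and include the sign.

Realised HPR = (P1 + D1 − P0) / P0 = (213.80 + 8.14 − 203.83) / 203.83 = 18.11 / 203.83 = 8.8849%
CAPM required = R_f + β·MRP = 4.2% + 0.620 × 4.4% = 6.9280%
α = realised − required = 8.8849% − 6.9280% = +1.96%

+1.96%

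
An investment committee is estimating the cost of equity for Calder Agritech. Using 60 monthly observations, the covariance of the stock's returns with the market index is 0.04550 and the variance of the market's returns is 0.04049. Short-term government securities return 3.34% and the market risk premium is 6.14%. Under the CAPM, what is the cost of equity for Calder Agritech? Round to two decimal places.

β = Cov(R_i, R_m) / Var(R_m) = 0.04550 / 0.04049 = 1.1237
E(R) = R_f + β × MRP = 3.34% + 1.1237 × 6.14% = 10.24%

10.24%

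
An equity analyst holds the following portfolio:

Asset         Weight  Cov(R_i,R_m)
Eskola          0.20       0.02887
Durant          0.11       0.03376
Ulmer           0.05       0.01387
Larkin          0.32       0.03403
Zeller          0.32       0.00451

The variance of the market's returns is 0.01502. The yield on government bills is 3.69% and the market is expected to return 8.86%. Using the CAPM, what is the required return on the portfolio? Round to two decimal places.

11.44%

β_Eskola = 0.02887 / 0.01502 = 1.9221
β_Durant = 0.03376 / 0.01502 = 2.2477
β_Ulmer = 0.01387 / 0.01502 = 0.9234
β_Larkin = 0.03403 / 0.01502 = 2.2656
β_Zeller = 0.00451 / 0.01502 = 0.3003
β_P = Σ w_i β_i = 0.20×1.9221 + 0.11×2.2477 + 0.05×0.9234 + 0.32×2.2656 + 0.32×0.3003 = 1.4989
MRP = 8.86% − 3.69% = 5.17%
E(R_P) = R_f + β_P × MRP = 3.69% + 1.4989 × 5.17% = 11.44%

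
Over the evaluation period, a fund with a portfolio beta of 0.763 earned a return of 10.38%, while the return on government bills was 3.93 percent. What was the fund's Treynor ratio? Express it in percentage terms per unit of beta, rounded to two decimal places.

8.45%

Treynor = (R_P − R_f) / β_P = (10.38% − 3.93%) / 0.7630 = 6.45% / 0.7630 = 8.45%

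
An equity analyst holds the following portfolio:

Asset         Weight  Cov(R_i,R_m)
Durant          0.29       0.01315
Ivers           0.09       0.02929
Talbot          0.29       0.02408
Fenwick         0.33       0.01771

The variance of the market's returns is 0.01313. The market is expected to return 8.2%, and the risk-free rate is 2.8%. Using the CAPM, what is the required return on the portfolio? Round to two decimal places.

β_Durant = 0.01315 / 0.01313 = 1.0015
β_Ivers = 0.02929 / 0.01313 = 2.2308
β_Talbot = 0.02408 / 0.01313 = 1.8340
β_Fenwick = 0.01771 / 0.01313 = 1.3488
β_P = Σ w_i β_i = 0.29×1.0015 + 0.09×2.2308 + 0.29×1.8340 + 0.33×1.3488 = 1.4682
MRP = 8.2% − 2.8% = 5.40%
E(R_P) = R_f + β_P × MRP = 2.8% + 1.4682 × 5.4% = 10.73%

10.73%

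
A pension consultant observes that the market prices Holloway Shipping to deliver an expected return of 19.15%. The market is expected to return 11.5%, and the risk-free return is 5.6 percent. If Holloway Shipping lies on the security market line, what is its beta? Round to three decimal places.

2.297

MRP = 11.5% − 5.6% = 5.90%
β = (E(R) − R_f) / MRP = (19.15% − 5.6%) / 5.9% = 13.55% / 5.9% = 2.297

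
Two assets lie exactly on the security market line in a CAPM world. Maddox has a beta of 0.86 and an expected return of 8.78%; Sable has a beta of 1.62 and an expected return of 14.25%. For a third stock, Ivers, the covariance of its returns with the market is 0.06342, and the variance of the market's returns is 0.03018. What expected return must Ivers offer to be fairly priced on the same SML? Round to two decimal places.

MRP = (14.25% − 8.78%) / (1.62 − 0.86) = 7.1974%
R_f = 8.78% − 0.86 × 7.1974% = 2.5902%
β_Ivers = Cov / Var(R_m) = 0.06342 / 0.03018 = 2.1014
E(R_Ivers) = R_f + β × MRP = 2.5902% + 2.1014 × 7.1974% = 17.71%

17.71%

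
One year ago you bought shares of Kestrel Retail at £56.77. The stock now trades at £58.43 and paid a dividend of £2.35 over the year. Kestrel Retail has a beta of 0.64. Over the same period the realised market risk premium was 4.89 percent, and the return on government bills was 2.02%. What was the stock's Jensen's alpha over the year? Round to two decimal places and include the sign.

+1.91%

Realised HPR = (P1 + D1 − P0) / P0 = (58.43 + 2.35 − 56.77) / 56.77 = 4.01 / 56.77 = 7.0636%
CAPM required = R_f + β·MRP = 2.02% + 0.64 × 4.89% = 5.1496%
α = realised − required = 7.0636% − 5.1496% = +1.91%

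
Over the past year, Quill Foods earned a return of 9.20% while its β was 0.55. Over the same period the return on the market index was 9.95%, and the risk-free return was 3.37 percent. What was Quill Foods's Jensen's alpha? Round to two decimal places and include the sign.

+2.21%

Market excess return = 9.95% − 3.37% = 6.58%
CAPM benchmark = R_f + β(R_m − R_f) = 3.37% + 0.55 × 6.58% = 6.9890%
α = actual − benchmark = 9.20% − 6.9890% = +2.21%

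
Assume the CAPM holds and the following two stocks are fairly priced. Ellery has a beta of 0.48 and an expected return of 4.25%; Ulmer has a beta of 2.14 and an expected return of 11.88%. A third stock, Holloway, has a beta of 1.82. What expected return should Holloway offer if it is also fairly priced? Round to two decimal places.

MRP (SML slope) = (11.88% − 4.25%) / (2.14 − 0.48) = 7.63% / 1.66 = 4.5964%
R_f (intercept) = 4.25% − 0.48 × 4.5964% = 2.0437%
E(R_Holloway) = R_f + β × MRP = 2.0437% + 1.82 × 4.5964% = 10.41%

10.41%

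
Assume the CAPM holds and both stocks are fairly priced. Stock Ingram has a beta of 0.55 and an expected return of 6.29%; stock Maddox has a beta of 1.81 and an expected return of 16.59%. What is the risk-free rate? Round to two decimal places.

Both satisfy E(R) = R_f + β·MRP, so the slope of the SML is
MRP = (16.59% − 6.29%) / (1.81 − 0.55) = 10.30% / 1.26 = 8.1746%
R_f = E(R_Ingram) − β_Ingram·MRP = 6.29% − 0.55 × 8.1746% = 1.7940%

1.79%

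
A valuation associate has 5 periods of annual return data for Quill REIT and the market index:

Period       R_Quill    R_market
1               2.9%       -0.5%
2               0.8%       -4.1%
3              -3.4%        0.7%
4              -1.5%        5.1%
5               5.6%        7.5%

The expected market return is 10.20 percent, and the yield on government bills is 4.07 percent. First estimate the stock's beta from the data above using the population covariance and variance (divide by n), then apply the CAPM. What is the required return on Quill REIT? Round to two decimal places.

5.49%

Mean R_i = (2.9 + 0.8 − 3.4 − 1.5 + 5.6) / 5 = 0.8800%
Mean R_m = (-0.5 − 4.1 + 0.7 + 5.1 + 7.5) / 5 = 1.7400%
Σ(R_i − R̄_i)(R_m − R̄_m) = 19.5840  ⇒  Cov = 19.5840 / 5 = 3.9168
Σ(R_m − R̄_m)² = 84.6720  ⇒  Var(R_m) = 84.6720 / 5 = 16.9344
β = Cov / Var(R_m) = 3.9168 / 16.9344 = 0.2313
MRP = 10.20% − 4.07% = 6.13%
E(R) = R_f + β × MRP = 4.07% + 0.2313 × 6.13% = 5.49%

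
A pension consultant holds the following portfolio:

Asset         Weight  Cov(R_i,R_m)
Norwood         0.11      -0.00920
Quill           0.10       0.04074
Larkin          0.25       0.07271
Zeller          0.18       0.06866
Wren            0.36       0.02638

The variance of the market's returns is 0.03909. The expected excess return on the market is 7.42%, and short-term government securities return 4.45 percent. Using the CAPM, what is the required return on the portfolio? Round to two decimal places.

12.63%

β_Norwood = -0.00920 / 0.03909 = -0.2354
β_Quill = 0.04074 / 0.03909 = 1.0422
β_Larkin = 0.07271 / 0.03909 = 1.8601
β_Zeller = 0.06866 / 0.03909 = 1.7565
β_Wren = 0.02638 / 0.03909 = 0.6749
β_P = Σ w_i β_i = 0.11×-0.2354 + 0.10×1.0422 + 0.25×1.8601 + 0.18×1.7565 + 0.36×0.6749 = 1.1025
E(R_P) = R_f + β_P × MRP = 4.45% + 1.1025 × 7.42% = 12.63%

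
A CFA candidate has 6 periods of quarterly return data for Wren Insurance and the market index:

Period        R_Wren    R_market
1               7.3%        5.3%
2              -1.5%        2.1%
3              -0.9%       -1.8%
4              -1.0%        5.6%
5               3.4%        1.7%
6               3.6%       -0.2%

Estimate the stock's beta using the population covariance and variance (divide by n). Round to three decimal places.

Mean R_i = (7.3 − 1.5 − 0.9 − 1.0 + 3.4 + 3.6) / 6 = 1.8167%
Mean R_m = (5.3 + 2.1 − 1.8 + 5.6 + 1.7 − 0.2) / 6 = 2.1167%
Σ(R_i − R̄_i)(R_m − R̄_m) = 13.5483  ⇒  Cov = 13.5483 / 6 = 2.2581
Σ(R_m − R̄_m)² = 43.1483  ⇒  Var(R_m) = 43.1483 / 6 = 7.1914
β = Cov / Var(R_m) = 2.2581 / 7.1914 = 0.3140

0.314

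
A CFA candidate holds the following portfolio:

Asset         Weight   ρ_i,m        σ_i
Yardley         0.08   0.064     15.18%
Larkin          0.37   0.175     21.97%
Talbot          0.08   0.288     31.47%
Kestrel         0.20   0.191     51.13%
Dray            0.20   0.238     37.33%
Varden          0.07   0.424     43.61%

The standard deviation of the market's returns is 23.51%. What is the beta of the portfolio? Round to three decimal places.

β_Yardley = 0.064 × 15.18% / 23.51% = 0.0413
β_Larkin = 0.175 × 21.97% / 23.51% = 0.1635
β_Talbot = 0.288 × 31.47% / 23.51% = 0.3855
β_Kestrel = 0.191 × 51.13% / 23.51% = 0.4154
β_Dray = 0.238 × 37.33% / 23.51% = 0.3779
β_Varden = 0.424 × 43.61% / 23.51% = 0.7865
β_P = Σ w_i β_i = 0.08×0.0413 + 0.37×0.1635 + 0.08×0.3855 + 0.20×0.4154 + 0.20×0.3779 + 0.07×0.7865 = 0.3084

0.308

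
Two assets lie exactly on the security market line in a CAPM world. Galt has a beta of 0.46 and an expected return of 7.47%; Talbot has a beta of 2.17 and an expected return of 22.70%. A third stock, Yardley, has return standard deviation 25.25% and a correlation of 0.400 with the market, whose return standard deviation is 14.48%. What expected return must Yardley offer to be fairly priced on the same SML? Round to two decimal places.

MRP = (22.70% − 7.47%) / (2.17 − 0.46) = 8.9064%
R_f = 7.47% − 0.46 × 8.9064% = 3.3731%
β_Yardley = ρ·σ_i/σ_m = 0.400 × 25.25 / 14.48 = 0.6975
E(R_Yardley) = R_f + β × MRP = 3.3731% + 0.6975 × 8.9064% = 9.59%

9.59%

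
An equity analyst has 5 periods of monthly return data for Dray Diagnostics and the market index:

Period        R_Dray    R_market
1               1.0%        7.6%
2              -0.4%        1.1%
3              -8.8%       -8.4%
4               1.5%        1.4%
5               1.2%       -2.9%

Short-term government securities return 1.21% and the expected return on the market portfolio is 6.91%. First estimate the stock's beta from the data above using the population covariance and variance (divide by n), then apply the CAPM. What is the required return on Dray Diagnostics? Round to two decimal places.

4.41%

Mean R_i = (1.0 − 0.4 − 8.8 + 1.5 + 1.2) / 5 = -1.1000%
Mean R_m = (7.6 + 1.1 − 8.4 + 1.4 − 2.9) / 5 = -0.2400%
Σ(R_i − R̄_i)(R_m − R̄_m) = 78.3800  ⇒  Cov = 78.3800 / 5 = 15.6760
Σ(R_m − R̄_m)² = 139.6120  ⇒  Var(R_m) = 139.6120 / 5 = 27.9224
β = Cov / Var(R_m) = 15.6760 / 27.9224 = 0.5614
MRP = 6.91% − 1.21% = 5.70%
E(R) = R_f + β × MRP = 1.21% + 0.5614 × 5.70% = 4.41%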